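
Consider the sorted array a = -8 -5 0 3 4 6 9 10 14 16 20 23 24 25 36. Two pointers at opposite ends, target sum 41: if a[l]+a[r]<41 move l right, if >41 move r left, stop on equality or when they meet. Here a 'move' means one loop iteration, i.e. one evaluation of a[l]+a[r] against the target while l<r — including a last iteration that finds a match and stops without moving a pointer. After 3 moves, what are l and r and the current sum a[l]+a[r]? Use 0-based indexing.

[0,14] -8+36=28 <41 → l++
[1,14] -5+36=31 <41 → l++
[2,14] 0+36=36 <41 → l++

l=3, r=14, sum=39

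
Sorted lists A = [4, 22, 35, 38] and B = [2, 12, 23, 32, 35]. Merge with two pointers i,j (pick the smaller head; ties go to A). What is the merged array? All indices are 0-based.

[i=0,j=0] A[i]=4>B[j]=2 take 2 → j++
[i=0,j=1] A[i]=4<=B[j]=12 take 4 → i++
[i=1,j=1] A[i]=22>B[j]=12 take 12 → j++
[i=1,j=2] A[i]=22<=B[j]=23 take 22 → i++
[i=2,j=2] A[i]=35>B[j]=23 take 23 → j++
[i=2,j=3] A[i]=35>B[j]=32 take 32 → j++
[i=2,j=4] A[i]=35<=B[j]=35 take 35 → i++
[i=3,j=4] A[i]=38>B[j]=35 take 35 → j++
[i=3,j=5] B done, take A[i]=38 → i++

[2, 4, 12, 22, 23, 32, 35, 35, 38]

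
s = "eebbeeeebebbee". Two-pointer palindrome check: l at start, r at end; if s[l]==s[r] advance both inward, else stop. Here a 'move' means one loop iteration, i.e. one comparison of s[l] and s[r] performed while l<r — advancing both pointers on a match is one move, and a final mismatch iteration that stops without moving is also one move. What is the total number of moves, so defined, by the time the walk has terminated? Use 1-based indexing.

l=1 r=14: 'e'=='e', l++,r--
l=2 r=13: 'e'=='e', l++,r--
l=3 r=12: 'b'=='b', l++,r--
l=4 r=11: 'b'=='b', l++,r--
l=5 r=10: 'e'=='e', l++,r--
l=6 r=9: 'e'!='b', stop

6 moves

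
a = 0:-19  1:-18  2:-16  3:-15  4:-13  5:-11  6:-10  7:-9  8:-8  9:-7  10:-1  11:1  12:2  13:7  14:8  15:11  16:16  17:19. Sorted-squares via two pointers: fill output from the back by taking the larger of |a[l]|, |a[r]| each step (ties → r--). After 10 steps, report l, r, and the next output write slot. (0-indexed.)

[0,17] |-19|<=|19| out[17]=361 → r--
[0,16] |-19|>|16| out[16]=361 → l++
[1,16] |-18|>|16| out[15]=324 → l++
[2,16] |-16|<=|16| out[14]=256 → r--
[2,15] |-16|>|11| out[13]=256 → l++
[3,15] |-15|>|11| out[12]=225 → l++
[4,15] |-13|>|11| out[11]=169 → l++
[5,15] |-11|<=|11| out[10]=121 → r--
[5,14] |-11|>|8| out[9]=121 → l++
[6,14] |-10|>|8| out[8]=100 → l++

l=7, r=14, next write slot=7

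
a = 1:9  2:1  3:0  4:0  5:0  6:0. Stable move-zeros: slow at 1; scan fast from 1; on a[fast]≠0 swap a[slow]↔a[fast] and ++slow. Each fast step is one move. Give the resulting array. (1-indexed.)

(s=1,f=1) a[fast]=9≠0 swap→a[1]=9 → slow++,fast++
(s=2,f=2) a[fast]=1≠0 swap→a[2]=1 → slow++,fast++
(s=3,f=3) a[fast]=0 → fast++
(s=3,f=4) a[fast]=0 → fast++
(s=3,f=5) a[fast]=0 → fast++
(s=3,f=6) a[fast]=0 → fast++

[9, 1, 0, 0, 0, 0]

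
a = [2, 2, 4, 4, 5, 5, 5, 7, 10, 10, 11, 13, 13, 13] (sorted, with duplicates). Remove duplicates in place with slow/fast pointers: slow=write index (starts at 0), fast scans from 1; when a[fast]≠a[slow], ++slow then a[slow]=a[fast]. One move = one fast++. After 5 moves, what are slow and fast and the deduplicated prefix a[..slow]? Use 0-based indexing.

(s=0,f=1) a[fast]=2=a[slow] dup → fast++
(s=0,f=2) a[fast]=4≠a[slow]=2 write a[1]=4 → slow++,fast++
(s=1,f=3) a[fast]=4=a[slow] dup → fast++
(s=1,f=4) a[fast]=5≠a[slow]=4 write a[2]=5 → slow++,fast++
(s=2,f=5) a[fast]=5=a[slow] dup → fast++

slow=2, fast=6, prefix=[2, 4, 5]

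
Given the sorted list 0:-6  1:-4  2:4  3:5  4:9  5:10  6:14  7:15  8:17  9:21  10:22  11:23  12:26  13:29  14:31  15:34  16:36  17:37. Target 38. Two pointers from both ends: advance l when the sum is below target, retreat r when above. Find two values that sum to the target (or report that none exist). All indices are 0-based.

(4, 34)

[0,17] -6+37=31 <38 → l++
[1,17] -4+37=33 <38 → l++
[2,17] 4+37=41 >38 → r--
[2,16] 4+36=40 >38 → r--
[2,15] 4+34=38 → found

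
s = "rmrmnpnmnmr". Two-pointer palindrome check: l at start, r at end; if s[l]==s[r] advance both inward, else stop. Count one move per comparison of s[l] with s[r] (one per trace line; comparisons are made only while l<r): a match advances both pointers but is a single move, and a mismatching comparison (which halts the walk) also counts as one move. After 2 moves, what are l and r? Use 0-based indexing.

[0,10] 'r'=='r' → l++,r--
[1,9] 'm'=='m' → l++,r--

l=2, r=8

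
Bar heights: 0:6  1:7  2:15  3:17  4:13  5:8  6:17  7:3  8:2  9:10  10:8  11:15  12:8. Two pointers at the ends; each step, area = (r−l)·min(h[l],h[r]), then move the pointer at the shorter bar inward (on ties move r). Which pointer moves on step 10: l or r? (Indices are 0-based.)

r

l=0 r=12: min(6,8)*12=72 best=72 *, l++
l=1 r=12: min(7,8)*11=77 best=77 *, l++
l=2 r=12: min(15,8)*10=80 best=80 *, r--
l=2 r=11: min(15,15)*9=135 best=135 *, r--
l=2 r=10: min(15,8)*8=64 best=135, r--
l=2 r=9: min(15,10)*7=70 best=135, r--
l=2 r=8: min(15,2)*6=12 best=135, r--
l=2 r=7: min(15,3)*5=15 best=135, r--
l=2 r=6: min(15,17)*4=60 best=135, l++
l=3 r=6: min(17,17)*3=51 best=135, r--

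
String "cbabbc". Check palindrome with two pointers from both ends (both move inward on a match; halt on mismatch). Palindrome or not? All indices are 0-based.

not a palindrome (mismatch at 2,3)

l=0 r=5: 'c'=='c', l++,r--
l=1 r=4: 'b'=='b', l++,r--
l=2 r=3: 'a'!='b', stop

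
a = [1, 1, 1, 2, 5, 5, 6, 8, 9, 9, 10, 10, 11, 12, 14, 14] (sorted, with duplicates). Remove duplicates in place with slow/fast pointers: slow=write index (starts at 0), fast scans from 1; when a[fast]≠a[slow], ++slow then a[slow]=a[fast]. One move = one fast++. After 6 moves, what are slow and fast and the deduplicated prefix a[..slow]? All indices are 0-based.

slow=3, fast=7, prefix=[1, 2, 5, 6]

slow=0 fast=1: a[fast]=1=a[slow] dup, fast++
slow=0 fast=2: a[fast]=1=a[slow] dup, fast++
slow=0 fast=3: a[fast]=2≠a[slow]=1 write a[1]=2, slow++,fast++
slow=1 fast=4: a[fast]=5≠a[slow]=2 write a[2]=5, slow++,fast++
slow=2 fast=5: a[fast]=5=a[slow] dup, fast++
slow=2 fast=6: a[fast]=6≠a[slow]=5 write a[3]=6, slow++,fast++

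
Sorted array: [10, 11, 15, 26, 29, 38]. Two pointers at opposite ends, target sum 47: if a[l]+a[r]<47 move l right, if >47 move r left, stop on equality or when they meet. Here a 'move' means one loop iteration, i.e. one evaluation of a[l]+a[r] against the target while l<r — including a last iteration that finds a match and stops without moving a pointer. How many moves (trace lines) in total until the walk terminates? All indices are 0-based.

5 moves

l=0 r=5: 10+38=48 >47, r--
l=0 r=4: 10+29=39 <47, l++
l=1 r=4: 11+29=40 <47, l++
l=2 r=4: 15+29=44 <47, l++
l=3 r=4: 26+29=55 >47, r--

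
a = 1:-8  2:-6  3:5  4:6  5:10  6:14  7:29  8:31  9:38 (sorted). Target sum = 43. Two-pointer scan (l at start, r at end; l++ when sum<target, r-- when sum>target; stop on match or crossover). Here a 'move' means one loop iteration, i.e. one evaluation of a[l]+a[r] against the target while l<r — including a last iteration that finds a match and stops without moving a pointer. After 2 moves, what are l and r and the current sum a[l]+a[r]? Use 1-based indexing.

[1,9] -8+38=30 <43 → l++
[2,9] -6+38=32 <43 → l++

l=3, r=9, sum=43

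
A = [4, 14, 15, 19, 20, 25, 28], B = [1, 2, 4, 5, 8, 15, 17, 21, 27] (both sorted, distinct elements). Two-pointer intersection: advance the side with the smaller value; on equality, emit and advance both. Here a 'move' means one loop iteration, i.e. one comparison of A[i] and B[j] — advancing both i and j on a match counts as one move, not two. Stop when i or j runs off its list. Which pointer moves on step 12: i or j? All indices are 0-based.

i

[i=0,j=0] 4>1 → j++
[i=0,j=1] 4>2 → j++
[i=0,j=2] 4==4 emit → i++,j++
[i=1,j=3] 14>5 → j++
[i=1,j=4] 14>8 → j++
[i=1,j=5] 14<15 → i++
[i=2,j=5] 15==15 emit → i++,j++
[i=3,j=6] 19>17 → j++
[i=3,j=7] 19<21 → i++
[i=4,j=7] 20<21 → i++
[i=5,j=7] 25>21 → j++
[i=5,j=8] 25<27 → i++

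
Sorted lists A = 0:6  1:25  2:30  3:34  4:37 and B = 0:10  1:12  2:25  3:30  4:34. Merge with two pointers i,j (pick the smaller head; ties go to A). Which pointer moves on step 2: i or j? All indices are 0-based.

[i=0,j=0] A[i]=6<=B[j]=10 take 6 → i++
[i=1,j=0] A[i]=25>B[j]=10 take 10 → j++

j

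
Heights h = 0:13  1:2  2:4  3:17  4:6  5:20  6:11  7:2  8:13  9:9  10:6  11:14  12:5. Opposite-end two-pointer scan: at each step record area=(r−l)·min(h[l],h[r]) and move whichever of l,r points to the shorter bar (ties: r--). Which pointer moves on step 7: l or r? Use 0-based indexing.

r

l=0 r=12: min(13,5)*12=60 best=60 *, r--
l=0 r=11: min(13,14)*11=143 best=143 *, l++
l=1 r=11: min(2,14)*10=20 best=143, l++
l=2 r=11: min(4,14)*9=36 best=143, l++
l=3 r=11: min(17,14)*8=112 best=143, r--
l=3 r=10: min(17,6)*7=42 best=143, r--
l=3 r=9: min(17,9)*6=54 best=143, r--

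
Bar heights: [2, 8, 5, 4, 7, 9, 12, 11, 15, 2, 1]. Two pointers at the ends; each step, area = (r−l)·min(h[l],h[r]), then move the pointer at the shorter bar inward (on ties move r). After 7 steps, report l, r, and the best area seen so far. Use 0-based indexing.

l=0 r=10: min(2,1)*10=10 best=10 *, r--
l=0 r=9: min(2,2)*9=18 best=18 *, r--
l=0 r=8: min(2,15)*8=16 best=18, l++
l=1 r=8: min(8,15)*7=56 best=56 *, l++
l=2 r=8: min(5,15)*6=30 best=56, l++
l=3 r=8: min(4,15)*5=20 best=56, l++
l=4 r=8: min(7,15)*4=28 best=56, l++

l=5, r=8, best area=56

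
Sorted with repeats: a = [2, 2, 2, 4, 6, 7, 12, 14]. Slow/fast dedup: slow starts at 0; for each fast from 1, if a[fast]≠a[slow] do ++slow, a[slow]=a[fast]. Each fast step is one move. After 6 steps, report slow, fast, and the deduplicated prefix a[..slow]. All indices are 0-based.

(s=0,f=1) a[fast]=2=a[slow] dup → fast++
(s=0,f=2) a[fast]=2=a[slow] dup → fast++
(s=0,f=3) a[fast]=4≠a[slow]=2 write a[1]=4 → slow++,fast++
(s=1,f=4) a[fast]=6≠a[slow]=4 write a[2]=6 → slow++,fast++
(s=2,f=5) a[fast]=7≠a[slow]=6 write a[3]=7 → slow++,fast++
(s=3,f=6) a[fast]=12≠a[slow]=7 write a[4]=12 → slow++,fast++

slow=4, fast=7, prefix=[2, 4, 6, 7, 12]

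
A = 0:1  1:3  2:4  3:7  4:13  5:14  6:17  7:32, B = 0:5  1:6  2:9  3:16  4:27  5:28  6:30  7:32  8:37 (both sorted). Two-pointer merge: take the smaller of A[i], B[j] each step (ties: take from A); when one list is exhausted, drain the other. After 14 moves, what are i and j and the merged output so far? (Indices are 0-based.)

i=0 j=0: A[i]=1<=B[j]=5 take 1, i++
i=1 j=0: A[i]=3<=B[j]=5 take 3, i++
i=2 j=0: A[i]=4<=B[j]=5 take 4, i++
i=3 j=0: A[i]=7>B[j]=5 take 5, j++
i=3 j=1: A[i]=7>B[j]=6 take 6, j++
i=3 j=2: A[i]=7<=B[j]=9 take 7, i++
i=4 j=2: A[i]=13>B[j]=9 take 9, j++
i=4 j=3: A[i]=13<=B[j]=16 take 13, i++
i=5 j=3: A[i]=14<=B[j]=16 take 14, i++
i=6 j=3: A[i]=17>B[j]=16 take 16, j++
i=6 j=4: A[i]=17<=B[j]=27 take 17, i++
i=7 j=4: A[i]=32>B[j]=27 take 27, j++
i=7 j=5: A[i]=32>B[j]=28 take 28, j++
i=7 j=6: A[i]=32>B[j]=30 take 30, j++

i=7, j=7, merged so far=[1, 3, 4, 5, 6, 7, 9, 13, 14, 16, 17, 27, 28, 30]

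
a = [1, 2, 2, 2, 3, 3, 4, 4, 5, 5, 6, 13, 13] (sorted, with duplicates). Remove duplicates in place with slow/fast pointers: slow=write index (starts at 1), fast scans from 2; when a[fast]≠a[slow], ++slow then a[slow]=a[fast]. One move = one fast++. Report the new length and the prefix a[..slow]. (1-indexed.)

slow=1 fast=2: a[fast]=2≠a[slow]=1 write a[2]=2, slow++,fast++
slow=2 fast=3: a[fast]=2=a[slow] dup, fast++
slow=2 fast=4: a[fast]=2=a[slow] dup, fast++
slow=2 fast=5: a[fast]=3≠a[slow]=2 write a[3]=3, slow++,fast++
slow=3 fast=6: a[fast]=3=a[slow] dup, fast++
slow=3 fast=7: a[fast]=4≠a[slow]=3 write a[4]=4, slow++,fast++
slow=4 fast=8: a[fast]=4=a[slow] dup, fast++
slow=4 fast=9: a[fast]=5≠a[slow]=4 write a[5]=5, slow++,fast++
slow=5 fast=10: a[fast]=5=a[slow] dup, fast++
slow=5 fast=11: a[fast]=6≠a[slow]=5 write a[6]=6, slow++,fast++
slow=6 fast=12: a[fast]=13≠a[slow]=6 write a[7]=13, slow++,fast++
slow=7 fast=13: a[fast]=13=a[slow] dup, fast++

length 7; prefix = [1, 2, 3, 4, 5, 6, 13]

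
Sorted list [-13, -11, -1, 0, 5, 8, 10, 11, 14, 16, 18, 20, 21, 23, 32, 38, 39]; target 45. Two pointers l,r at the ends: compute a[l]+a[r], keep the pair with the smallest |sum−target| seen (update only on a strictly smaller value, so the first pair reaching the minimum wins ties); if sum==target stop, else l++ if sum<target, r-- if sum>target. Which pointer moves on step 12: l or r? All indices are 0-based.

l=0 r=16: -13+39=26 d=19 *, l++
l=1 r=16: -11+39=28 d=17 *, l++
l=2 r=16: -1+39=38 d=7 *, l++
l=3 r=16: 0+39=39 d=6 *, l++
l=4 r=16: 5+39=44 d=1 *, l++
l=5 r=16: 8+39=47 d=2, r--
l=5 r=15: 8+38=46 d=1, r--
l=5 r=14: 8+32=40 d=5, l++
l=6 r=14: 10+32=42 d=3, l++
l=7 r=14: 11+32=43 d=2, l++
l=8 r=14: 14+32=46 d=1, r--
l=8 r=13: 14+23=37 d=8, l++

l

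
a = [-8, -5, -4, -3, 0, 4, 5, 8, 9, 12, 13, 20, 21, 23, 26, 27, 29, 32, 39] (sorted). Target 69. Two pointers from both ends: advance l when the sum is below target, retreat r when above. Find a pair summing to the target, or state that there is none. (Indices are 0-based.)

[0,18] -8+39=31 <69 → l++
[1,18] -5+39=34 <69 → l++
[2,18] -4+39=35 <69 → l++
[3,18] -3+39=36 <69 → l++
[4,18] 0+39=39 <69 → l++
[5,18] 4+39=43 <69 → l++
[6,18] 5+39=44 <69 → l++
[7,18] 8+39=47 <69 → l++
[8,18] 9+39=48 <69 → l++
[9,18] 12+39=51 <69 → l++
[10,18] 13+39=52 <69 → l++
[11,18] 20+39=59 <69 → l++
[12,18] 21+39=60 <69 → l++
[13,18] 23+39=62 <69 → l++
[14,18] 26+39=65 <69 → l++
[15,18] 27+39=66 <69 → l++
[16,18] 29+39=68 <69 → l++
[17,18] 32+39=71 >69 → r--

no pair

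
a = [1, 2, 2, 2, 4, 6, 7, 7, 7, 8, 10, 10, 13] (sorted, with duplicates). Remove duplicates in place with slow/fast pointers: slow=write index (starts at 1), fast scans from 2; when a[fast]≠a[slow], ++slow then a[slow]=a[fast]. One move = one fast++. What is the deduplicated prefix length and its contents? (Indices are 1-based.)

slow=1 fast=2: a[fast]=2≠a[slow]=1 write a[2]=2, slow++,fast++
slow=2 fast=3: a[fast]=2=a[slow] dup, fast++
slow=2 fast=4: a[fast]=2=a[slow] dup, fast++
slow=2 fast=5: a[fast]=4≠a[slow]=2 write a[3]=4, slow++,fast++
slow=3 fast=6: a[fast]=6≠a[slow]=4 write a[4]=6, slow++,fast++
slow=4 fast=7: a[fast]=7≠a[slow]=6 write a[5]=7, slow++,fast++
slow=5 fast=8: a[fast]=7=a[slow] dup, fast++
slow=5 fast=9: a[fast]=7=a[slow] dup, fast++
slow=5 fast=10: a[fast]=8≠a[slow]=7 write a[6]=8, slow++,fast++
slow=6 fast=11: a[fast]=10≠a[slow]=8 write a[7]=10, slow++,fast++
slow=7 fast=12: a[fast]=10=a[slow] dup, fast++
slow=7 fast=13: a[fast]=13≠a[slow]=10 write a[8]=13, slow++,fast++

length 8; prefix = [1, 2, 4, 6, 7, 8, 10, 13]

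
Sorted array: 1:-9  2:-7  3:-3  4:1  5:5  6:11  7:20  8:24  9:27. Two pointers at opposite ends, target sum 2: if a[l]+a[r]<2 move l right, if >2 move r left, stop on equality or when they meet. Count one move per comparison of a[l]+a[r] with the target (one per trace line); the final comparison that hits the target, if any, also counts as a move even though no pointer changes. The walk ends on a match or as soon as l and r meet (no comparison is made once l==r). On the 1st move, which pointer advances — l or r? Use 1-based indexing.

r

l=1 r=9: -9+27=18 >2, r--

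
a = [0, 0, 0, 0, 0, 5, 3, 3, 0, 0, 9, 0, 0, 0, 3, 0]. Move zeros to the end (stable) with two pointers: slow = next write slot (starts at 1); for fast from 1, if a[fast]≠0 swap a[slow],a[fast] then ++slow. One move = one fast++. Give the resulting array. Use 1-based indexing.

slow=1 fast=1: a[fast]=0, fast++
slow=1 fast=2: a[fast]=0, fast++
slow=1 fast=3: a[fast]=0, fast++
slow=1 fast=4: a[fast]=0, fast++
slow=1 fast=5: a[fast]=0, fast++
slow=1 fast=6: a[fast]=5≠0 swap→a[1]=5, slow++,fast++
slow=2 fast=7: a[fast]=3≠0 swap→a[2]=3, slow++,fast++
slow=3 fast=8: a[fast]=3≠0 swap→a[3]=3, slow++,fast++
slow=4 fast=9: a[fast]=0, fast++
slow=4 fast=10: a[fast]=0, fast++
slow=4 fast=11: a[fast]=9≠0 swap→a[4]=9, slow++,fast++
slow=5 fast=12: a[fast]=0, fast++
slow=5 fast=13: a[fast]=0, fast++
slow=5 fast=14: a[fast]=0, fast++
slow=5 fast=15: a[fast]=3≠0 swap→a[5]=3, slow++,fast++
slow=6 fast=16: a[fast]=0, fast++

[5, 3, 3, 9, 3, 0, 0, 0, 0, 0, 0, 0, 0, 0, 0, 0]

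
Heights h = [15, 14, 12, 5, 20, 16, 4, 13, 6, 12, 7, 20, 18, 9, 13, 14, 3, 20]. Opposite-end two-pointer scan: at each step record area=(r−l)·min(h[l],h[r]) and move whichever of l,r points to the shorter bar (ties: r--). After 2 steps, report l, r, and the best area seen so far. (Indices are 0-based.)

[0,17] min(15,20)*17=255 best=255 * → l++
[1,17] min(14,20)*16=224 best=255 → l++

l=2, r=17, best area=255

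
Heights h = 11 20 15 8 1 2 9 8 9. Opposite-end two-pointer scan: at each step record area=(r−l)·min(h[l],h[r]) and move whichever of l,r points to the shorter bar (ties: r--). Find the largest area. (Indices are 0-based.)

max area = 72

l=0 r=8: min(11,9)*8=72 best=72 *, r--
l=0 r=7: min(11,8)*7=56 best=72, r--
l=0 r=6: min(11,9)*6=54 best=72, r--
l=0 r=5: min(11,2)*5=10 best=72, r--
l=0 r=4: min(11,1)*4=4 best=72, r--
l=0 r=3: min(11,8)*3=24 best=72, r--
l=0 r=2: min(11,15)*2=22 best=72, l++
l=1 r=2: min(20,15)*1=15 best=72, r--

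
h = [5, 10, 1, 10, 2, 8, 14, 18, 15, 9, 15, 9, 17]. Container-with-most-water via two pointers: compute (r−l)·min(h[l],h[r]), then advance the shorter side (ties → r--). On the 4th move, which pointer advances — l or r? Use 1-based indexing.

[1,13] min(5,17)*12=60 best=60 * → l++
[2,13] min(10,17)*11=110 best=110 * → l++
[3,13] min(1,17)*10=10 best=110 → l++
[4,13] min(10,17)*9=90 best=110 → l++

l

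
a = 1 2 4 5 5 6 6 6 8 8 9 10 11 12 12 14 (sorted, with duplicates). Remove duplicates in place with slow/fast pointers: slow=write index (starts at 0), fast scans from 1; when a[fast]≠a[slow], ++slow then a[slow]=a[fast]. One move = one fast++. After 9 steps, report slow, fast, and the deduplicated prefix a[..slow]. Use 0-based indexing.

slow=5, fast=10, prefix=[1, 2, 4, 5, 6, 8]

(s=0,f=1) a[fast]=2≠a[slow]=1 write a[1]=2 → slow++,fast++
(s=1,f=2) a[fast]=4≠a[slow]=2 write a[2]=4 → slow++,fast++
(s=2,f=3) a[fast]=5≠a[slow]=4 write a[3]=5 → slow++,fast++
(s=3,f=4) a[fast]=5=a[slow] dup → fast++
(s=3,f=5) a[fast]=6≠a[slow]=5 write a[4]=6 → slow++,fast++
(s=4,f=6) a[fast]=6=a[slow] dup → fast++
(s=4,f=7) a[fast]=6=a[slow] dup → fast++
(s=4,f=8) a[fast]=8≠a[slow]=6 write a[5]=8 → slow++,fast++
(s=5,f=9) a[fast]=8=a[slow] dup → fast++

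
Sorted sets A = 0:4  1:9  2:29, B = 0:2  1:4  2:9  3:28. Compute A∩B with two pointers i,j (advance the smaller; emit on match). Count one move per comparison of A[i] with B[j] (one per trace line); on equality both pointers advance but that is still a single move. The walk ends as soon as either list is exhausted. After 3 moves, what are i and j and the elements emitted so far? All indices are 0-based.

i=0 j=0: 4>2, j++
i=0 j=1: 4==4 emit, i++,j++
i=1 j=2: 9==9 emit, i++,j++

i=2, j=3, emitted=[4, 9]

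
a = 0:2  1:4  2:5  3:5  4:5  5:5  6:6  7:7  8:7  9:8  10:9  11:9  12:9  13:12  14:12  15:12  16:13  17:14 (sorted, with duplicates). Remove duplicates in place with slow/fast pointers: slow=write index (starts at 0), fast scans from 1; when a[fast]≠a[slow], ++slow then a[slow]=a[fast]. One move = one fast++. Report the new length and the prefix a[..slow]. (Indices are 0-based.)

length 10; prefix = [2, 4, 5, 6, 7, 8, 9, 12, 13, 14]

slow=0 fast=1: a[fast]=4≠a[slow]=2 write a[1]=4, slow++,fast++
slow=1 fast=2: a[fast]=5≠a[slow]=4 write a[2]=5, slow++,fast++
slow=2 fast=3: a[fast]=5=a[slow] dup, fast++
slow=2 fast=4: a[fast]=5=a[slow] dup, fast++
slow=2 fast=5: a[fast]=5=a[slow] dup, fast++
slow=2 fast=6: a[fast]=6≠a[slow]=5 write a[3]=6, slow++,fast++
slow=3 fast=7: a[fast]=7≠a[slow]=6 write a[4]=7, slow++,fast++
slow=4 fast=8: a[fast]=7=a[slow] dup, fast++
slow=4 fast=9: a[fast]=8≠a[slow]=7 write a[5]=8, slow++,fast++
slow=5 fast=10: a[fast]=9≠a[slow]=8 write a[6]=9, slow++,fast++
slow=6 fast=11: a[fast]=9=a[slow] dup, fast++
slow=6 fast=12: a[fast]=9=a[slow] dup, fast++
slow=6 fast=13: a[fast]=12≠a[slow]=9 write a[7]=12, slow++,fast++
slow=7 fast=14: a[fast]=12=a[slow] dup, fast++
slow=7 fast=15: a[fast]=12=a[slow] dup, fast++
slow=7 fast=16: a[fast]=13≠a[slow]=12 write a[8]=13, slow++,fast++
slow=8 fast=17: a[fast]=14≠a[slow]=13 write a[9]=14, slow++,fast++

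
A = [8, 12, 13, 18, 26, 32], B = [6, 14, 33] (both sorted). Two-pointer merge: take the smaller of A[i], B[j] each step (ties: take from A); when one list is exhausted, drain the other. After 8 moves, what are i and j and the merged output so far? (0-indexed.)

i=6, j=2, merged so far=[6, 8, 12, 13, 14, 18, 26, 32]

i=0 j=0: A[i]=8>B[j]=6 take 6, j++
i=0 j=1: A[i]=8<=B[j]=14 take 8, i++
i=1 j=1: A[i]=12<=B[j]=14 take 12, i++
i=2 j=1: A[i]=13<=B[j]=14 take 13, i++
i=3 j=1: A[i]=18>B[j]=14 take 14, j++
i=3 j=2: A[i]=18<=B[j]=33 take 18, i++
i=4 j=2: A[i]=26<=B[j]=33 take 26, i++
i=5 j=2: A[i]=32<=B[j]=33 take 32, i++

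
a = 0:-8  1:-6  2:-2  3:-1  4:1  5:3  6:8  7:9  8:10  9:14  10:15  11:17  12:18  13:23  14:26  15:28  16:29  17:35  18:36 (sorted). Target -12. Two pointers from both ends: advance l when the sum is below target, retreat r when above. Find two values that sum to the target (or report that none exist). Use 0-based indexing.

l=0 r=18: -8+36=28 >-12, r--
l=0 r=17: -8+35=27 >-12, r--
l=0 r=16: -8+29=21 >-12, r--
l=0 r=15: -8+28=20 >-12, r--
l=0 r=14: -8+26=18 >-12, r--
l=0 r=13: -8+23=15 >-12, r--
l=0 r=12: -8+18=10 >-12, r--
l=0 r=11: -8+17=9 >-12, r--
l=0 r=10: -8+15=7 >-12, r--
l=0 r=9: -8+14=6 >-12, r--
l=0 r=8: -8+10=2 >-12, r--
l=0 r=7: -8+9=1 >-12, r--
l=0 r=6: -8+8=0 >-12, r--
l=0 r=5: -8+3=-5 >-12, r--
l=0 r=4: -8+1=-7 >-12, r--
l=0 r=3: -8+-1=-9 >-12, r--
l=0 r=2: -8+-2=-10 >-12, r--
l=0 r=1: -8+-6=-14 <-12, l++

no pair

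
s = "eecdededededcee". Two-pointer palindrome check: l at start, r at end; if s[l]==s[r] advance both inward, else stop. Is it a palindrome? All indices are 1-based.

[1,15] 'e'=='e' → l++,r--
[2,14] 'e'=='e' → l++,r--
[3,13] 'c'=='c' → l++,r--
[4,12] 'd'=='d' → l++,r--
[5,11] 'e'=='e' → l++,r--
[6,10] 'd'=='d' → l++,r--
[7,9] 'e'=='e' → l++,r--

palindrome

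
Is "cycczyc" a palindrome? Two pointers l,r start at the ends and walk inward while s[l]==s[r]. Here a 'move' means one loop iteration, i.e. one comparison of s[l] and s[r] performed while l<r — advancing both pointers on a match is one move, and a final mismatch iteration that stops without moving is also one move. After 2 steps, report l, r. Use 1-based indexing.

l=1 r=7: 'c'=='c', l++,r--
l=2 r=6: 'y'=='y', l++,r--

l=3, r=5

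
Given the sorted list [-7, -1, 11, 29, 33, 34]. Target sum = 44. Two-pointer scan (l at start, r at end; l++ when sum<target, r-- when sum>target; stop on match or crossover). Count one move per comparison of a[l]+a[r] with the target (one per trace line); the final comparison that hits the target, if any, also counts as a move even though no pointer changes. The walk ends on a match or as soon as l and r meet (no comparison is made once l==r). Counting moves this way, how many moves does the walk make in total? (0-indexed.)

4 moves

l=0 r=5: -7+34=27 <44, l++
l=1 r=5: -1+34=33 <44, l++
l=2 r=5: 11+34=45 >44, r--
l=2 r=4: 11+33=44, found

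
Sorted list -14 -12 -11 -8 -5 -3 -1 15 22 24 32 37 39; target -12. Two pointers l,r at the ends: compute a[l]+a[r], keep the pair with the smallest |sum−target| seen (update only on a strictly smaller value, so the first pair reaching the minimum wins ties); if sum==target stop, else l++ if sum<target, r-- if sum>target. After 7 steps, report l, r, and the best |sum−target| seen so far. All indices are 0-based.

[0,12] -14+39=25 d=37 * → r--
[0,11] -14+37=23 d=35 * → r--
[0,10] -14+32=18 d=30 * → r--
[0,9] -14+24=10 d=22 * → r--
[0,8] -14+22=8 d=20 * → r--
[0,7] -14+15=1 d=13 * → r--
[0,6] -14+-1=-15 d=3 * → l++

l=1, r=6, best |Δ|=3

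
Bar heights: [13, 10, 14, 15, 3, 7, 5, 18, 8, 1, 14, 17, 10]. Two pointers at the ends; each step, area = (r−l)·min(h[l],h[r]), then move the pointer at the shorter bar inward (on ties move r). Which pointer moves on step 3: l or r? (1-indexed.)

l=1 r=13: min(13,10)*12=120 best=120 *, r--
l=1 r=12: min(13,17)*11=143 best=143 *, l++
l=2 r=12: min(10,17)*10=100 best=143, l++

l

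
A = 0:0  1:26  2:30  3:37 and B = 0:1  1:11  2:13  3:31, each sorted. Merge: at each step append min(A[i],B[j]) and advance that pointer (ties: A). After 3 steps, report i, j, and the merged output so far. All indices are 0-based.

i=0 j=0: A[i]=0<=B[j]=1 take 0, i++
i=1 j=0: A[i]=26>B[j]=1 take 1, j++
i=1 j=1: A[i]=26>B[j]=11 take 11, j++

i=1, j=2, merged so far=[0, 1, 11]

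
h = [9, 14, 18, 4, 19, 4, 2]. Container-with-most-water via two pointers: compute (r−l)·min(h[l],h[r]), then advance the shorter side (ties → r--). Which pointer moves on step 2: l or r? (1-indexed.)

[1,7] min(9,2)*6=12 best=12 * → r--
[1,6] min(9,4)*5=20 best=20 * → r--

r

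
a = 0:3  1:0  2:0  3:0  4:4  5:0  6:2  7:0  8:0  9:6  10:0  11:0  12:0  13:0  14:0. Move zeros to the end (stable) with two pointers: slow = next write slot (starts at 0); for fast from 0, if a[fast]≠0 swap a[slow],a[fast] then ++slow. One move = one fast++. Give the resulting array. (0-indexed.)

slow=0 fast=0: a[fast]=3≠0 swap→a[0]=3, slow++,fast++
slow=1 fast=1: a[fast]=0, fast++
slow=1 fast=2: a[fast]=0, fast++
slow=1 fast=3: a[fast]=0, fast++
slow=1 fast=4: a[fast]=4≠0 swap→a[1]=4, slow++,fast++
slow=2 fast=5: a[fast]=0, fast++
slow=2 fast=6: a[fast]=2≠0 swap→a[2]=2, slow++,fast++
slow=3 fast=7: a[fast]=0, fast++
slow=3 fast=8: a[fast]=0, fast++
slow=3 fast=9: a[fast]=6≠0 swap→a[3]=6, slow++,fast++
slow=4 fast=10: a[fast]=0, fast++
slow=4 fast=11: a[fast]=0, fast++
slow=4 fast=12: a[fast]=0, fast++
slow=4 fast=13: a[fast]=0, fast++
slow=4 fast=14: a[fast]=0, fast++

[3, 4, 2, 6, 0, 0, 0, 0, 0, 0, 0, 0, 0, 0, 0]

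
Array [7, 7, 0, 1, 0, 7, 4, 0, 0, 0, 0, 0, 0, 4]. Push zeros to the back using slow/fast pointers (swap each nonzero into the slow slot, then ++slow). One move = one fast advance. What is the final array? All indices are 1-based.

[7, 7, 1, 7, 4, 4, 0, 0, 0, 0, 0, 0, 0, 0]

(s=1,f=1) a[fast]=7≠0 swap→a[1]=7 → slow++,fast++
(s=2,f=2) a[fast]=7≠0 swap→a[2]=7 → slow++,fast++
(s=3,f=3) a[fast]=0 → fast++
(s=3,f=4) a[fast]=1≠0 swap→a[3]=1 → slow++,fast++
(s=4,f=5) a[fast]=0 → fast++
(s=4,f=6) a[fast]=7≠0 swap→a[4]=7 → slow++,fast++
(s=5,f=7) a[fast]=4≠0 swap→a[5]=4 → slow++,fast++
(s=6,f=8) a[fast]=0 → fast++
(s=6,f=9) a[fast]=0 → fast++
(s=6,f=10) a[fast]=0 → fast++
(s=6,f=11) a[fast]=0 → fast++
(s=6,f=12) a[fast]=0 → fast++
(s=6,f=13) a[fast]=0 → fast++
(s=6,f=14) a[fast]=4≠0 swap→a[6]=4 → slow++,fast++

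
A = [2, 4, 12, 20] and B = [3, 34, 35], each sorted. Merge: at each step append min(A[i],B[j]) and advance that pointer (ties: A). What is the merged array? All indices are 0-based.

[2, 3, 4, 12, 20, 34, 35]

[i=0,j=0] A[i]=2<=B[j]=3 take 2 → i++
[i=1,j=0] A[i]=4>B[j]=3 take 3 → j++
[i=1,j=1] A[i]=4<=B[j]=34 take 4 → i++
[i=2,j=1] A[i]=12<=B[j]=34 take 12 → i++
[i=3,j=1] A[i]=20<=B[j]=34 take 20 → i++
[i=4,j=1] A done, take B[j]=34 → j++
[i=4,j=2] A done, take B[j]=35 → j++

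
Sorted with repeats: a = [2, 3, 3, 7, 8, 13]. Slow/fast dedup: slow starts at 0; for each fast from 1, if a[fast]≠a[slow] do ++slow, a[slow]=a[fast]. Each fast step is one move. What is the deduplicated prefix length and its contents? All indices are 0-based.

length 5; prefix = [2, 3, 7, 8, 13]

slow=0 fast=1: a[fast]=3≠a[slow]=2 write a[1]=3, slow++,fast++
slow=1 fast=2: a[fast]=3=a[slow] dup, fast++
slow=1 fast=3: a[fast]=7≠a[slow]=3 write a[2]=7, slow++,fast++
slow=2 fast=4: a[fast]=8≠a[slow]=7 write a[3]=8, slow++,fast++
slow=3 fast=5: a[fast]=13≠a[slow]=8 write a[4]=13, slow++,fast++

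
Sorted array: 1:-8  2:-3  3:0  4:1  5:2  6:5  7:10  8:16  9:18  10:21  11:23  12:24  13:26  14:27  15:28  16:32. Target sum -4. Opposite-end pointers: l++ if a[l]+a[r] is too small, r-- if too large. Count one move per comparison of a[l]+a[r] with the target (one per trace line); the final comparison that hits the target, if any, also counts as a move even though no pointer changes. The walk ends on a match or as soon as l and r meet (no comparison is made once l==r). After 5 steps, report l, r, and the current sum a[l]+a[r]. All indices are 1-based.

[1,16] -8+32=24 >-4 → r--
[1,15] -8+28=20 >-4 → r--
[1,14] -8+27=19 >-4 → r--
[1,13] -8+26=18 >-4 → r--
[1,12] -8+24=16 >-4 → r--

l=1, r=11, sum=15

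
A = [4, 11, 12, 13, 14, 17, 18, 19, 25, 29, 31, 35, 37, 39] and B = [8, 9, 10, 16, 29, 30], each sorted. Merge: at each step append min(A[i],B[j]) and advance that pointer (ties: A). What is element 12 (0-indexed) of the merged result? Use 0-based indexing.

merged[12] = 25

i=0 j=0: A[i]=4<=B[j]=8 take 4, i++
i=1 j=0: A[i]=11>B[j]=8 take 8, j++
i=1 j=1: A[i]=11>B[j]=9 take 9, j++
i=1 j=2: A[i]=11>B[j]=10 take 10, j++
i=1 j=3: A[i]=11<=B[j]=16 take 11, i++
i=2 j=3: A[i]=12<=B[j]=16 take 12, i++
i=3 j=3: A[i]=13<=B[j]=16 take 13, i++
i=4 j=3: A[i]=14<=B[j]=16 take 14, i++
i=5 j=3: A[i]=17>B[j]=16 take 16, j++
i=5 j=4: A[i]=17<=B[j]=29 take 17, i++
i=6 j=4: A[i]=18<=B[j]=29 take 18, i++
i=7 j=4: A[i]=19<=B[j]=29 take 19, i++
i=8 j=4: A[i]=25<=B[j]=29 take 25, i++
i=9 j=4: A[i]=29<=B[j]=29 take 29, i++
i=10 j=4: A[i]=31>B[j]=29 take 29, j++
i=10 j=5: A[i]=31>B[j]=30 take 30, j++
i=10 j=6: B done, take A[i]=31, i++
i=11 j=6: B done, take A[i]=35, i++
i=12 j=6: B done, take A[i]=37, i++
i=13 j=6: B done, take A[i]=39, i++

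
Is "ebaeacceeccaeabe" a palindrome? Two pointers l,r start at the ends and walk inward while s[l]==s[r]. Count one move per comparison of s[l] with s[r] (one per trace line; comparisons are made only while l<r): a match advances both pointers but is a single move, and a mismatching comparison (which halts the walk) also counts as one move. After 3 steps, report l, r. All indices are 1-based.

l=4, r=13

[1,16] 'e'=='e' → l++,r--
[2,15] 'b'=='b' → l++,r--
[3,14] 'a'=='a' → l++,r--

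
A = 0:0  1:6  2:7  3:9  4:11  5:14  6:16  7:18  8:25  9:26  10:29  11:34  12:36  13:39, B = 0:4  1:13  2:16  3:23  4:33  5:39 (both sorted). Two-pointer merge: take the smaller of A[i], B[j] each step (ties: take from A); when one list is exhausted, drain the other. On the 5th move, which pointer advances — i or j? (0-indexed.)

i

i=0 j=0: A[i]=0<=B[j]=4 take 0, i++
i=1 j=0: A[i]=6>B[j]=4 take 4, j++
i=1 j=1: A[i]=6<=B[j]=13 take 6, i++
i=2 j=1: A[i]=7<=B[j]=13 take 7, i++
i=3 j=1: A[i]=9<=B[j]=13 take 9, i++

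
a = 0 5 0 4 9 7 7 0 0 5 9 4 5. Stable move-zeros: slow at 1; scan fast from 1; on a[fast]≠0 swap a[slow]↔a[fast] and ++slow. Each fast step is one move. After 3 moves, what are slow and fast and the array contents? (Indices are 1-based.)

(s=1,f=1) a[fast]=0 → fast++
(s=1,f=2) a[fast]=5≠0 swap→a[1]=5 → slow++,fast++
(s=2,f=3) a[fast]=0 → fast++

slow=2, fast=4, a=[5, 0, 0, 4, 9, 7, 7, 0, 0, 5, 9, 4, 5]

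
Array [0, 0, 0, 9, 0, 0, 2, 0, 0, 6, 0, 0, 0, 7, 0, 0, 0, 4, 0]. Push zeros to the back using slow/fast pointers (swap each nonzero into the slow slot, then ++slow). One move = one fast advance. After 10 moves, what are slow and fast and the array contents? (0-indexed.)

slow=3, fast=10, a=[9, 2, 6, 0, 0, 0, 0, 0, 0, 0, 0, 0, 0, 7, 0, 0, 0, 4, 0]

slow=0 fast=0: a[fast]=0, fast++
slow=0 fast=1: a[fast]=0, fast++
slow=0 fast=2: a[fast]=0, fast++
slow=0 fast=3: a[fast]=9≠0 swap→a[0]=9, slow++,fast++
slow=1 fast=4: a[fast]=0, fast++
slow=1 fast=5: a[fast]=0, fast++
slow=1 fast=6: a[fast]=2≠0 swap→a[1]=2, slow++,fast++
slow=2 fast=7: a[fast]=0, fast++
slow=2 fast=8: a[fast]=0, fast++
slow=2 fast=9: a[fast]=6≠0 swap→a[2]=6, slow++,fast++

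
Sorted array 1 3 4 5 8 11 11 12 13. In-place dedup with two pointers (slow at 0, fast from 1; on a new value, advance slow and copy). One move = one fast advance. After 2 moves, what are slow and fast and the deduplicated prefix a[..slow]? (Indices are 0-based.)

(s=0,f=1) a[fast]=3≠a[slow]=1 write a[1]=3 → slow++,fast++
(s=1,f=2) a[fast]=4≠a[slow]=3 write a[2]=4 → slow++,fast++

slow=2, fast=3, prefix=[1, 3, 4]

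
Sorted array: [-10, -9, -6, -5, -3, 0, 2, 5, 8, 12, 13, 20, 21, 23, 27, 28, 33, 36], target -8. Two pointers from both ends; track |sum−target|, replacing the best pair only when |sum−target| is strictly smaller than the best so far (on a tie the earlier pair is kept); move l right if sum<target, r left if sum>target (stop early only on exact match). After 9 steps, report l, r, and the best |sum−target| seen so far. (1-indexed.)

l=1, r=9, best |Δ|=10

l=1 r=18: -10+36=26 d=34 *, r--
l=1 r=17: -10+33=23 d=31 *, r--
l=1 r=16: -10+28=18 d=26 *, r--
l=1 r=15: -10+27=17 d=25 *, r--
l=1 r=14: -10+23=13 d=21 *, r--
l=1 r=13: -10+21=11 d=19 *, r--
l=1 r=12: -10+20=10 d=18 *, r--
l=1 r=11: -10+13=3 d=11 *, r--
l=1 r=10: -10+12=2 d=10 *, r--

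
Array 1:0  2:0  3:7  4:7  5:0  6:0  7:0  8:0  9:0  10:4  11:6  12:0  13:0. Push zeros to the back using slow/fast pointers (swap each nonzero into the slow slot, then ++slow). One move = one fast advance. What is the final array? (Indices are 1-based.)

(s=1,f=1) a[fast]=0 → fast++
(s=1,f=2) a[fast]=0 → fast++
(s=1,f=3) a[fast]=7≠0 swap→a[1]=7 → slow++,fast++
(s=2,f=4) a[fast]=7≠0 swap→a[2]=7 → slow++,fast++
(s=3,f=5) a[fast]=0 → fast++
(s=3,f=6) a[fast]=0 → fast++
(s=3,f=7) a[fast]=0 → fast++
(s=3,f=8) a[fast]=0 → fast++
(s=3,f=9) a[fast]=0 → fast++
(s=3,f=10) a[fast]=4≠0 swap→a[3]=4 → slow++,fast++
(s=4,f=11) a[fast]=6≠0 swap→a[4]=6 → slow++,fast++
(s=5,f=12) a[fast]=0 → fast++
(s=5,f=13) a[fast]=0 → fast++

[7, 7, 4, 6, 0, 0, 0, 0, 0, 0, 0, 0, 0]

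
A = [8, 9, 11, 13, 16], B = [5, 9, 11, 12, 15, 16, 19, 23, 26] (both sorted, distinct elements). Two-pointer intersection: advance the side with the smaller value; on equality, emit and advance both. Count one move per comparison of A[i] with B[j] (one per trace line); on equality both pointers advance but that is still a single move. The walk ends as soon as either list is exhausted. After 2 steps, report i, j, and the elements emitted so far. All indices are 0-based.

i=0 j=0: 8>5, j++
i=0 j=1: 8<9, i++

i=1, j=1, emitted=[]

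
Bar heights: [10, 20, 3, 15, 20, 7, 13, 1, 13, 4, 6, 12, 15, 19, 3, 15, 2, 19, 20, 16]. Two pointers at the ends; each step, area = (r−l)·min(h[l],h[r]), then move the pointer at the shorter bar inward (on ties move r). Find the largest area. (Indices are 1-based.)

max area = 340

l=1 r=20: min(10,16)*19=190 best=190 *, l++
l=2 r=20: min(20,16)*18=288 best=288 *, r--
l=2 r=19: min(20,20)*17=340 best=340 *, r--
l=2 r=18: min(20,19)*16=304 best=340, r--
l=2 r=17: min(20,2)*15=30 best=340, r--
l=2 r=16: min(20,15)*14=210 best=340, r--
l=2 r=15: min(20,3)*13=39 best=340, r--
l=2 r=14: min(20,19)*12=228 best=340, r--
l=2 r=13: min(20,15)*11=165 best=340, r--
l=2 r=12: min(20,12)*10=120 best=340, r--
l=2 r=11: min(20,6)*9=54 best=340, r--
l=2 r=10: min(20,4)*8=32 best=340, r--
l=2 r=9: min(20,13)*7=91 best=340, r--
l=2 r=8: min(20,1)*6=6 best=340, r--
l=2 r=7: min(20,13)*5=65 best=340, r--
l=2 r=6: min(20,7)*4=28 best=340, r--
l=2 r=5: min(20,20)*3=60 best=340, r--
l=2 r=4: min(20,15)*2=30 best=340, r--
l=2 r=3: min(20,3)*1=3 best=340, r--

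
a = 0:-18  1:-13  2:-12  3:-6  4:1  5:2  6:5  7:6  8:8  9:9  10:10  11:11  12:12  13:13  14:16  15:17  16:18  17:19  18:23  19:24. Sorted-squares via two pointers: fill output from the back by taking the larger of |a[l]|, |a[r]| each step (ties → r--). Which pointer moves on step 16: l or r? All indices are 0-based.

r

[0,19] |-18|<=|24| out[19]=576 → r--
[0,18] |-18|<=|23| out[18]=529 → r--
[0,17] |-18|<=|19| out[17]=361 → r--
[0,16] |-18|<=|18| out[16]=324 → r--
[0,15] |-18|>|17| out[15]=324 → l++
[1,15] |-13|<=|17| out[14]=289 → r--
[1,14] |-13|<=|16| out[13]=256 → r--
[1,13] |-13|<=|13| out[12]=169 → r--
[1,12] |-13|>|12| out[11]=169 → l++
[2,12] |-12|<=|12| out[10]=144 → r--
[2,11] |-12|>|11| out[9]=144 → l++
[3,11] |-6|<=|11| out[8]=121 → r--
[3,10] |-6|<=|10| out[7]=100 → r--
[3,9] |-6|<=|9| out[6]=81 → r--
[3,8] |-6|<=|8| out[5]=64 → r--
[3,7] |-6|<=|6| out[4]=36 → r--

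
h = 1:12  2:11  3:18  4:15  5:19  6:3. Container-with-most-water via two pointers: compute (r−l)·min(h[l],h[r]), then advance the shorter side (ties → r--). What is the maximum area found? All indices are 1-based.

max area = 48

l=1 r=6: min(12,3)*5=15 best=15 *, r--
l=1 r=5: min(12,19)*4=48 best=48 *, l++
l=2 r=5: min(11,19)*3=33 best=48, l++
l=3 r=5: min(18,19)*2=36 best=48, l++
l=4 r=5: min(15,19)*1=15 best=48, l++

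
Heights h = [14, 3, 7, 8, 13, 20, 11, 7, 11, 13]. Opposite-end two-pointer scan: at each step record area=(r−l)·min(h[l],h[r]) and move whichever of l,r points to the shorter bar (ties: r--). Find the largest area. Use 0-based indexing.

max area = 117

l=0 r=9: min(14,13)*9=117 best=117 *, r--
l=0 r=8: min(14,11)*8=88 best=117, r--
l=0 r=7: min(14,7)*7=49 best=117, r--
l=0 r=6: min(14,11)*6=66 best=117, r--
l=0 r=5: min(14,20)*5=70 best=117, l++
l=1 r=5: min(3,20)*4=12 best=117, l++
l=2 r=5: min(7,20)*3=21 best=117, l++
l=3 r=5: min(8,20)*2=16 best=117, l++
l=4 r=5: min(13,20)*1=13 best=117, l++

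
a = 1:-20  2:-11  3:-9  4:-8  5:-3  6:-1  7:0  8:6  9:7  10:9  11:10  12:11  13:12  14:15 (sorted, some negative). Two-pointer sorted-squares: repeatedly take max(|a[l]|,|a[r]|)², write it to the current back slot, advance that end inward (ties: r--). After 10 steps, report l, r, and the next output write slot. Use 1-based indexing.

l=1 r=14: |-20|>|15| out[14]=400, l++
l=2 r=14: |-11|<=|15| out[13]=225, r--
l=2 r=13: |-11|<=|12| out[12]=144, r--
l=2 r=12: |-11|<=|11| out[11]=121, r--
l=2 r=11: |-11|>|10| out[10]=121, l++
l=3 r=11: |-9|<=|10| out[9]=100, r--
l=3 r=10: |-9|<=|9| out[8]=81, r--
l=3 r=9: |-9|>|7| out[7]=81, l++
l=4 r=9: |-8|>|7| out[6]=64, l++
l=5 r=9: |-3|<=|7| out[5]=49, r--

l=5, r=8, next write slot=4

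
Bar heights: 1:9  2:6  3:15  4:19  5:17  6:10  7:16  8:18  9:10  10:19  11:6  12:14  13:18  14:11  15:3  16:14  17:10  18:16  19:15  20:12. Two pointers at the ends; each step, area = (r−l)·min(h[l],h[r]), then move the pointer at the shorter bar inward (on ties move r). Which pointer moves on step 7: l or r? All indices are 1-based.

[1,20] min(9,12)*19=171 best=171 * → l++
[2,20] min(6,12)*18=108 best=171 → l++
[3,20] min(15,12)*17=204 best=204 * → r--
[3,19] min(15,15)*16=240 best=240 * → r--
[3,18] min(15,16)*15=225 best=240 → l++
[4,18] min(19,16)*14=224 best=240 → r--
[4,17] min(19,10)*13=130 best=240 → r--

r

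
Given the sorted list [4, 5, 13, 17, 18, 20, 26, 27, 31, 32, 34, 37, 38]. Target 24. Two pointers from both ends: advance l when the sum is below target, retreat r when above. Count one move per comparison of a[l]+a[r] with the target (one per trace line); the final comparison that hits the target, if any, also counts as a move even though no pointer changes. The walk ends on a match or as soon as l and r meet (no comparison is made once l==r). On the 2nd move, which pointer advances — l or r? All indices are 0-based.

l=0 r=12: 4+38=42 >24, r--
l=0 r=11: 4+37=41 >24, r--

r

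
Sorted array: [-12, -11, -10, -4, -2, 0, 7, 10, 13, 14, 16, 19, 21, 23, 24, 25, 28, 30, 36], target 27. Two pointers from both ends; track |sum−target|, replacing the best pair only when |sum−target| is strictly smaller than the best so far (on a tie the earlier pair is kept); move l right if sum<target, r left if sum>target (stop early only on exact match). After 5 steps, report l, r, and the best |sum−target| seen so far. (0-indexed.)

l=4, r=17, best |Δ|=1

[0,18] -12+36=24 d=3 * → l++
[1,18] -11+36=25 d=2 * → l++
[2,18] -10+36=26 d=1 * → l++
[3,18] -4+36=32 d=5 → r--
[3,17] -4+30=26 d=1 → l++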